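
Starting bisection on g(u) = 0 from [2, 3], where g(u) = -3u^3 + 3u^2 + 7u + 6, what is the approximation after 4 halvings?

2.3125

midpoint 2.5: g = -4.625 < 0 → [2, 2.5]
midpoint 2.25: g = 2.765625 > 0 → [2.25, 2.5]
midpoint 2.375: g = -0.642578 < 0 → [2.25, 2.375]
midpoint 2.3125: g = 1.1311 > 0 → [2.3125, 2.375]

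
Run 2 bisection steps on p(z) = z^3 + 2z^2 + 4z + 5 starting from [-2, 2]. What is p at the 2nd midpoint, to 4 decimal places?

2.0000

midpoint 0: p = 5 > 0 → [-2, 0]
midpoint -1: p = 2 > 0 → [-2, -1]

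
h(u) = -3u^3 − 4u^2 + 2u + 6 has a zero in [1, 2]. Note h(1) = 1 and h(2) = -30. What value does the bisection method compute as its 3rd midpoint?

h(1.5) = -10.125 < 0, so the root lies in [1, 1.5]
h(1.25) = -3.609375 < 0, so the root lies in [1, 1.25]
h(1.125) = -1.083984 < 0, so the root lies in [1, 1.125]

1.125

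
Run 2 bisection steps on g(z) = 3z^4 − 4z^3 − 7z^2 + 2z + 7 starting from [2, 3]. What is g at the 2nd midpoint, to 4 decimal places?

z = 2.5 gives g = 22.9375, positive; keep [2, 2.5]
z = 2.25 gives g = 7.386719, positive; keep [2, 2.25]

7.3867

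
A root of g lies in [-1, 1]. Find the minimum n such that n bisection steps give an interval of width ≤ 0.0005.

12

Width after n steps is 2/2^n. Need 2^n ≥ 2/0.0005 = 4000.
2^11 = 2048 < 4000 ≤ 2^12 = 4096, so n = 12.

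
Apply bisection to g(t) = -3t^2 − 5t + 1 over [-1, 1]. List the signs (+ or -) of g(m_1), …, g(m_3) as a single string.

m = 0, g(m) = 1 (+); new bracket [0, 1]
m = 0.5, g(m) = -2.25 (−); new bracket [0, 0.5]
m = 0.25, g(m) = -0.4375 (−); new bracket [0, 0.25]

+--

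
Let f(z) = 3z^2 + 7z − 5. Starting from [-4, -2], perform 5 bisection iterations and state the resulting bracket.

midpoint -3: f = 1 > 0 → [-3, -2]
midpoint -2.5: f = -3.75 < 0 → [-3, -2.5]
midpoint -2.75: f = -1.5625 < 0 → [-3, -2.75]
midpoint -2.875: f = -0.3281 < 0 → [-3, -2.875]
midpoint -2.9375: f = 0.3242 > 0 → [-2.9375, -2.875]

[-2.9375, -2.875]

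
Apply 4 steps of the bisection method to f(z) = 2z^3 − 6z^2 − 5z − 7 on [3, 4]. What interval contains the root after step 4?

z = 3.5 gives f = -12.25, negative; keep [3.5, 4]
z = 3.75 gives f = -4.65625, negative; keep [3.75, 4]
z = 3.875 gives f = -0.097656, negative; keep [3.875, 4]
z = 3.9375 gives f = 2.3823, positive; keep [3.875, 3.9375]

[3.875, 3.9375]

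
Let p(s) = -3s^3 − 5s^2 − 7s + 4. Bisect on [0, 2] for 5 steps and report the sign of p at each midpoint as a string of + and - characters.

p(1) = -11 < 0, so the root lies in [0, 1]
p(0.5) = -1.125 < 0, so the root lies in [0, 0.5]
p(0.25) = 1.890625 > 0, so the root lies in [0.25, 0.5]
p(0.375) = 0.5137 > 0, so the root lies in [0.375, 0.5]
p(0.4375) = -0.2708 < 0, so the root lies in [0.375, 0.4375]

--++-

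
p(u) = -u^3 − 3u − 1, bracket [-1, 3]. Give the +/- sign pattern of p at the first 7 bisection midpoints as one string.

p(1) = -5 < 0, so the root lies in [-1, 1]
p(0) = -1 < 0, so the root lies in [-1, 0]
p(-0.5) = 0.625 > 0, so the root lies in [-0.5, 0]
p(-0.25) = -0.2344 < 0, so the root lies in [-0.5, -0.25]
p(-0.375) = 0.1777 > 0, so the root lies in [-0.375, -0.25]
p(-0.3125) = -0.032 < 0, so the root lies in [-0.375, -0.3125]
p(-0.34375) = 0.0719 > 0, so the root lies in [-0.34375, -0.3125]

--+-+-+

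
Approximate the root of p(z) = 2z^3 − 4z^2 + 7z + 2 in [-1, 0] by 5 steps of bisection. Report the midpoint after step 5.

-0.21875

z = -0.5 gives p = -2.75, negative; keep [-0.5, 0]
z = -0.25 gives p = -0.03125, negative; keep [-0.25, 0]
z = -0.125 gives p = 1.058594, positive; keep [-0.25, -0.125]
z = -0.1875 gives p = 0.5337, positive; keep [-0.25, -0.1875]
z = -0.21875 gives p = 0.2564, positive; keep [-0.25, -0.21875]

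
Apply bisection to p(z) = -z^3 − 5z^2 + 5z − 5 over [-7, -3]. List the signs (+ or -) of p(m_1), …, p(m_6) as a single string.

m = -5, p(m) = -30 (−); new bracket [-7, -5]
m = -6, p(m) = 1 (+); new bracket [-6, -5]
m = -5.5, p(m) = -17.375 (−); new bracket [-6, -5.5]
m = -5.75, p(m) = -8.9531 (−); new bracket [-6, -5.75]
m = -5.875, p(m) = -4.1738 (−); new bracket [-6, -5.875]
m = -5.9375, p(m) = -1.637 (−); new bracket [-6, -5.9375]

-+----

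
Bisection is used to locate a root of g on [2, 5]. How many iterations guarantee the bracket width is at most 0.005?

Width after n steps is 3/2^n. Need 2^n ≥ 3/0.005 = 600.
2^9 = 512 < 600 ≤ 2^10 = 1024, so n = 10.

10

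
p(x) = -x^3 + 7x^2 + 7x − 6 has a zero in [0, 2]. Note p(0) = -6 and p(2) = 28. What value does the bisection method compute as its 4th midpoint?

m = 1, p(m) = 7 (+); new bracket [0, 1]
m = 0.5, p(m) = -0.875 (−); new bracket [0.5, 1]
m = 0.75, p(m) = 2.765625 (+); new bracket [0.5, 0.75]
m = 0.625, p(m) = 0.8652 (+); new bracket [0.5, 0.625]

0.625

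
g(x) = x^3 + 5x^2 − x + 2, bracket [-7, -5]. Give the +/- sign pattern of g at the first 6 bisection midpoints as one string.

--+---

g(-6) = -28 < 0, so the root lies in [-6, -5]
g(-5.5) = -7.625 < 0, so the root lies in [-5.5, -5]
g(-5.25) = 0.359375 > 0, so the root lies in [-5.5, -5.25]
g(-5.375) = -3.459 < 0, so the root lies in [-5.375, -5.25]
g(-5.3125) = -1.5071 < 0, so the root lies in [-5.3125, -5.25]
g(-5.28125) = -0.5633 < 0, so the root lies in [-5.28125, -5.25]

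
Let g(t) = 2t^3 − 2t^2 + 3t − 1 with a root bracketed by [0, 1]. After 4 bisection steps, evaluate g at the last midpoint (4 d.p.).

g(0.5) = 0.25 > 0, so the root lies in [0, 0.5]
g(0.25) = -0.34375 < 0, so the root lies in [0.25, 0.5]
g(0.375) = -0.050781 < 0, so the root lies in [0.375, 0.5]
g(0.4375) = 0.0972 > 0, so the root lies in [0.375, 0.4375]

0.0972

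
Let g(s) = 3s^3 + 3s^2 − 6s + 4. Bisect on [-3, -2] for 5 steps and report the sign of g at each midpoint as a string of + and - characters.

--++-

m = -2.5, g(m) = -9.125 (−); new bracket [-2.5, -2]
m = -2.25, g(m) = -1.484375 (−); new bracket [-2.25, -2]
m = -2.125, g(m) = 1.509766 (+); new bracket [-2.25, -2.125]
m = -2.1875, g(m) = 0.0779 (+); new bracket [-2.25, -2.1875]
m = -2.21875, g(m) = -0.6867 (−); new bracket [-2.21875, -2.1875]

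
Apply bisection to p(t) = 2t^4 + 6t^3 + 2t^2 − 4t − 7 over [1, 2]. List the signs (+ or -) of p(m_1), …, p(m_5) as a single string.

++++-

m = 1.5, p(m) = 21.875 (+); new bracket [1, 1.5]
m = 1.25, p(m) = 7.726562 (+); new bracket [1, 1.25]
m = 1.125, p(m) = 2.777832 (+); new bracket [1, 1.125]
m = 1.0625, p(m) = 0.7534 (+); new bracket [1, 1.0625]
m = 1.03125, p(m) = -0.1558 (−); new bracket [1.03125, 1.0625]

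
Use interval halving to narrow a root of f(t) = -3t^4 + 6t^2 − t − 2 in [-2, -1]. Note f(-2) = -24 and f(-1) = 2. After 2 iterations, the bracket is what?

m = -1.5, f(m) = -2.1875 (−); new bracket [-1.5, -1]
m = -1.25, f(m) = 1.300781 (+); new bracket [-1.5, -1.25]

[-1.5, -1.25]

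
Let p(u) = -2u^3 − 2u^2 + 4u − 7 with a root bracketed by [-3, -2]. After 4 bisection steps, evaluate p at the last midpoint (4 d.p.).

midpoint -2.5: p = 1.75 > 0 → [-2.5, -2]
midpoint -2.25: p = -3.34375 < 0 → [-2.5, -2.25]
midpoint -2.375: p = -0.988281 < 0 → [-2.5, -2.375]
midpoint -2.4375: p = 0.3315 > 0 → [-2.4375, -2.375]

0.3315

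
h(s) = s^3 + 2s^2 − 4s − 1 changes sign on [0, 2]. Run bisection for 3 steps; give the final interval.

midpoint 1: h = -2 < 0 → [1, 2]
midpoint 1.5: h = 0.875 > 0 → [1, 1.5]
midpoint 1.25: h = -0.921875 < 0 → [1.25, 1.5]

[1.25, 1.5]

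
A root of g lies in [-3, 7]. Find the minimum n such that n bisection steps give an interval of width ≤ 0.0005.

15

Width after n steps is 10/2^n. Need 2^n ≥ 10/0.0005 = 20000.
2^14 = 16384 < 20000 ≤ 2^15 = 32768, so n = 15.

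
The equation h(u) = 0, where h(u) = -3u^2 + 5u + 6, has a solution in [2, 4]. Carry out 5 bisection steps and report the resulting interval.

h(3) = -6 < 0, so the root lies in [2, 3]
h(2.5) = -0.25 < 0, so the root lies in [2, 2.5]
h(2.25) = 2.0625 > 0, so the root lies in [2.25, 2.5]
h(2.375) = 0.9531 > 0, so the root lies in [2.375, 2.5]
h(2.4375) = 0.3633 > 0, so the root lies in [2.4375, 2.5]

[2.4375, 2.5]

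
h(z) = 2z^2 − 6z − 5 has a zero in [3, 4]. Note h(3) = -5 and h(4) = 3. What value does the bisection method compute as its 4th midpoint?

m = 3.5, h(m) = -1.5 (−); new bracket [3.5, 4]
m = 3.75, h(m) = 0.625 (+); new bracket [3.5, 3.75]
m = 3.625, h(m) = -0.46875 (−); new bracket [3.625, 3.75]
m = 3.6875, h(m) = 0.0703 (+); new bracket [3.625, 3.6875]

3.6875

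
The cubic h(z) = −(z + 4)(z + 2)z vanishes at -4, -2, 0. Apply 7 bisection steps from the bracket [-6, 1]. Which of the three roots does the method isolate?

z = -2.5 gives h = -1.875, negative; keep [-6, -2.5]
z = -4.25 gives h = 2.390625, positive; keep [-4.25, -2.5]
z = -3.375 gives h = -2.900391, negative; keep [-4.25, -3.375]
z = -3.8125 gives h = -1.2957, negative; keep [-4.25, -3.8125]
z = -4.03125 gives h = 0.2559, positive; keep [-4.03125, -3.8125]
z = -3.921875 gives h = -0.5889, negative; keep [-4.03125, -3.921875]
z = -3.9765625 gives h = -0.1842, negative; keep [-4.03125, -3.9765625]

-4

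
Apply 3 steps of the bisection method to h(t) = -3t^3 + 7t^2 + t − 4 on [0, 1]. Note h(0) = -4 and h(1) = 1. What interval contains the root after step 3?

[0.75, 0.875]

h(0.5) = -2.125 < 0, so the root lies in [0.5, 1]
h(0.75) = -0.578125 < 0, so the root lies in [0.75, 1]
h(0.875) = 0.224609 > 0, so the root lies in [0.75, 0.875]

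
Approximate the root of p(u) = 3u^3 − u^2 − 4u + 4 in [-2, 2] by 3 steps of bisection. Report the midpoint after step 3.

p(0) = 4 > 0, so the root lies in [-2, 0]
p(-1) = 4 > 0, so the root lies in [-2, -1]
p(-1.5) = -2.375 < 0, so the root lies in [-1.5, -1]

-1.5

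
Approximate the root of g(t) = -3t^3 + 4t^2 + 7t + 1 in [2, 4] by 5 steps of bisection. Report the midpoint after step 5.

g(3) = -23 < 0, so the root lies in [2, 3]
g(2.5) = -3.375 < 0, so the root lies in [2, 2.5]
g(2.25) = 2.828125 > 0, so the root lies in [2.25, 2.5]
g(2.375) = -0.002 < 0, so the root lies in [2.25, 2.375]
g(2.3125) = 1.4788 > 0, so the root lies in [2.3125, 2.375]

2.3125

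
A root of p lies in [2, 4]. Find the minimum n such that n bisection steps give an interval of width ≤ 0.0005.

12

Width after n steps is 2/2^n. Need 2^n ≥ 2/0.0005 = 4000.
2^11 = 2048 < 4000 ≤ 2^12 = 4096, so n = 12.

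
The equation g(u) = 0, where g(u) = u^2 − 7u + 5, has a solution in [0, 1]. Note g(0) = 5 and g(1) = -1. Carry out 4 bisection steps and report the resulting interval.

u = 0.5 gives g = 1.75, positive; keep [0.5, 1]
u = 0.75 gives g = 0.3125, positive; keep [0.75, 1]
u = 0.875 gives g = -0.359375, negative; keep [0.75, 0.875]
u = 0.8125 gives g = -0.0273, negative; keep [0.75, 0.8125]

[0.75, 0.8125]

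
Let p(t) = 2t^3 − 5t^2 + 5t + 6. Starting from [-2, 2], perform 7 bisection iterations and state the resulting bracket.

[-0.6875, -0.65625]

midpoint 0: p = 6 > 0 → [-2, 0]
midpoint -1: p = -6 < 0 → [-1, 0]
midpoint -0.5: p = 2 > 0 → [-1, -0.5]
midpoint -0.75: p = -1.4062 < 0 → [-0.75, -0.5]
midpoint -0.625: p = 0.4336 > 0 → [-0.75, -0.625]
midpoint -0.6875: p = -0.4507 < 0 → [-0.6875, -0.625]
midpoint -0.65625: p = 0.0002 > 0 → [-0.6875, -0.65625]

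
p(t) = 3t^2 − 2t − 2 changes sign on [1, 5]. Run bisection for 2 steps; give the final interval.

[1, 2]

midpoint 3: p = 19 > 0 → [1, 3]
midpoint 2: p = 6 > 0 → [1, 2]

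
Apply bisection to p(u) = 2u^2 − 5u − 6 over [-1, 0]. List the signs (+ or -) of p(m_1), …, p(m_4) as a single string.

---+

midpoint -0.5: p = -3 < 0 → [-1, -0.5]
midpoint -0.75: p = -1.125 < 0 → [-1, -0.75]
midpoint -0.875: p = -0.09375 < 0 → [-1, -0.875]
midpoint -0.9375: p = 0.4453 > 0 → [-0.9375, -0.875]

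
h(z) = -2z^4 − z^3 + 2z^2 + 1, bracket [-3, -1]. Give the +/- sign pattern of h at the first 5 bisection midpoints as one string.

--++-

z = -2 gives h = -15, negative; keep [-2, -1]
z = -1.5 gives h = -1.25, negative; keep [-1.5, -1]
z = -1.25 gives h = 1.195312, positive; keep [-1.5, -1.25]
z = -1.375 gives h = 0.2319, positive; keep [-1.5, -1.375]
z = -1.4375 gives h = -0.4368, negative; keep [-1.4375, -1.375]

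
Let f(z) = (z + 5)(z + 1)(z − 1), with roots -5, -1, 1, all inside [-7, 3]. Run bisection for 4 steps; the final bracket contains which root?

f(-2) = 9 > 0, so the root lies in [-7, -2]
f(-4.5) = 9.625 > 0, so the root lies in [-7, -4.5]
f(-5.75) = -24.046875 < 0, so the root lies in [-5.75, -4.5]
f(-5.125) = -3.1582 < 0, so the root lies in [-5.125, -4.5]

-5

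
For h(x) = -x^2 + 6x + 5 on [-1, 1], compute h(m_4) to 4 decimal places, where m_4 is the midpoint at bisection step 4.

x = 0 gives h = 5, positive; keep [-1, 0]
x = -0.5 gives h = 1.75, positive; keep [-1, -0.5]
x = -0.75 gives h = -0.0625, negative; keep [-0.75, -0.5]
x = -0.625 gives h = 0.8594, positive; keep [-0.75, -0.625]

0.8594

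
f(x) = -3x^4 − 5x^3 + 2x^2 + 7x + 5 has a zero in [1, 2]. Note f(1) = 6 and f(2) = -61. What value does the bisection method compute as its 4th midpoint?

x = 1.5 gives f = -12.0625, negative; keep [1, 1.5]
x = 1.25 gives f = -0.214844, negative; keep [1, 1.25]
x = 1.125 gives f = 3.481689, positive; keep [1.125, 1.25]
x = 1.1875 gives f = 1.7944, positive; keep [1.1875, 1.25]

1.1875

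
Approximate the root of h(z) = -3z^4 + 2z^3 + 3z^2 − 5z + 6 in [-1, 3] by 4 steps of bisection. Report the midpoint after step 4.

1.25

midpoint 1: h = 3 > 0 → [1, 3]
midpoint 2: h = -24 < 0 → [1, 2]
midpoint 1.5: h = -3.1875 < 0 → [1, 1.5]
midpoint 1.25: h = 1.0195 > 0 → [1.25, 1.5]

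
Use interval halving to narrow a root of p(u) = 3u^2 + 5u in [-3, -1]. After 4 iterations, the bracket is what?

[-1.75, -1.625]

m = -2, p(m) = 2 (+); new bracket [-2, -1]
m = -1.5, p(m) = -0.75 (−); new bracket [-2, -1.5]
m = -1.75, p(m) = 0.4375 (+); new bracket [-1.75, -1.5]
m = -1.625, p(m) = -0.2031 (−); new bracket [-1.75, -1.625]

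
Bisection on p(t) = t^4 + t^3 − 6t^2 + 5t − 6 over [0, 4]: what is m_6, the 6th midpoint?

1.8125

m = 2, p(m) = 4 (+); new bracket [0, 2]
m = 1, p(m) = -5 (−); new bracket [1, 2]
m = 1.5, p(m) = -3.5625 (−); new bracket [1.5, 2]
m = 1.75, p(m) = -0.8867 (−); new bracket [1.75, 2]
m = 1.875, p(m) = 1.2327 (+); new bracket [1.75, 1.875]
m = 1.8125, p(m) = 0.0982 (+); new bracket [1.75, 1.8125]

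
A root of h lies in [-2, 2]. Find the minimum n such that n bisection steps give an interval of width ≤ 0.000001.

Width after n steps is 4/2^n. Need 2^n ≥ 4/0.000001 = 4000000.
2^21 = 2097152 < 4000000 ≤ 2^22 = 4194304, so n = 22.

22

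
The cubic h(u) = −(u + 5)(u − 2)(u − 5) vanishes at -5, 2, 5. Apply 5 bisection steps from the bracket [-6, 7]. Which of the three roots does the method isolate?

u = 0.5 gives h = -37.125, negative; keep [-6, 0.5]
u = -2.75 gives h = -82.828125, negative; keep [-6, -2.75]
u = -4.375 gives h = -37.353516, negative; keep [-6, -4.375]
u = -5.1875 gives h = 13.7292, positive; keep [-5.1875, -4.375]
u = -4.78125 gives h = -14.5095, negative; keep [-5.1875, -4.78125]

-5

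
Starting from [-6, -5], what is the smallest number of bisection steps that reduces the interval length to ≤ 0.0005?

Width after n steps is 1/2^n. Need 2^n ≥ 1/0.0005 = 2000.
2^10 = 1024 < 2000 ≤ 2^11 = 2048, so n = 11.

11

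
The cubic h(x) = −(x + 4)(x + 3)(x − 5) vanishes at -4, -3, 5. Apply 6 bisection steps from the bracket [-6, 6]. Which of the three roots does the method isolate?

h(0) = 60 > 0, so the root lies in [0, 6]
h(3) = 84 > 0, so the root lies in [3, 6]
h(4.5) = 31.875 > 0, so the root lies in [4.5, 6]
h(5.25) = -19.0781 < 0, so the root lies in [4.5, 5.25]
h(4.875) = 8.7363 > 0, so the root lies in [4.875, 5.25]
h(5.0625) = -4.5667 < 0, so the root lies in [4.875, 5.0625]

5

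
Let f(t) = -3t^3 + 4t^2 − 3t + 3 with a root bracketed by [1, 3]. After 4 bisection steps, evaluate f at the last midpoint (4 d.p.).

0.4160

f(2) = -11 < 0, so the root lies in [1, 2]
f(1.5) = -2.625 < 0, so the root lies in [1, 1.5]
f(1.25) = -0.359375 < 0, so the root lies in [1, 1.25]
f(1.125) = 0.416 > 0, so the root lies in [1.125, 1.25]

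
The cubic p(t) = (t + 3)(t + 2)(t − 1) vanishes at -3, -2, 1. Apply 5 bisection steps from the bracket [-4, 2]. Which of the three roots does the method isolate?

1

midpoint -1: p = -4 < 0 → [-1, 2]
midpoint 0.5: p = -4.375 < 0 → [0.5, 2]
midpoint 1.25: p = 3.453125 > 0 → [0.5, 1.25]
midpoint 0.875: p = -1.3926 < 0 → [0.875, 1.25]
midpoint 1.0625: p = 0.7776 > 0 → [0.875, 1.0625]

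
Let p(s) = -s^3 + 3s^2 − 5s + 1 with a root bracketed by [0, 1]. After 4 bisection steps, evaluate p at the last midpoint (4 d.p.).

0.1614

p(0.5) = -0.875 < 0, so the root lies in [0, 0.5]
p(0.25) = -0.078125 < 0, so the root lies in [0, 0.25]
p(0.125) = 0.419922 > 0, so the root lies in [0.125, 0.25]
p(0.1875) = 0.1614 > 0, so the root lies in [0.1875, 0.25]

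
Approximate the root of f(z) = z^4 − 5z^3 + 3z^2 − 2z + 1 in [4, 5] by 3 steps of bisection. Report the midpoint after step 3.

m = 4.5, f(m) = 7.1875 (+); new bracket [4, 4.5]
m = 4.25, f(m) = -10.886719 (−); new bracket [4.25, 4.5]
m = 4.375, f(m) = -2.665771 (−); new bracket [4.375, 4.5]

4.375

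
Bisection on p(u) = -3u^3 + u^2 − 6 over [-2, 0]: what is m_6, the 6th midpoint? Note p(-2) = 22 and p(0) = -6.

-1.15625

p(-1) = -2 < 0, so the root lies in [-2, -1]
p(-1.5) = 6.375 > 0, so the root lies in [-1.5, -1]
p(-1.25) = 1.421875 > 0, so the root lies in [-1.25, -1]
p(-1.125) = -0.4629 < 0, so the root lies in [-1.25, -1.125]
p(-1.1875) = 0.4338 > 0, so the root lies in [-1.1875, -1.125]
p(-1.15625) = -0.0257 < 0, so the root lies in [-1.1875, -1.15625]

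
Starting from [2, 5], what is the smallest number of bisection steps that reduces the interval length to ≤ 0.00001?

19

Width after n steps is 3/2^n. Need 2^n ≥ 3/0.00001 = 300000.
2^18 = 262144 < 300000 ≤ 2^19 = 524288, so n = 19.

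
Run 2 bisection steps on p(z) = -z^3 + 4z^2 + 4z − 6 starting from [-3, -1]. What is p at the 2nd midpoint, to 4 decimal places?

0.3750

m = -2, p(m) = 10 (+); new bracket [-2, -1]
m = -1.5, p(m) = 0.375 (+); new bracket [-1.5, -1]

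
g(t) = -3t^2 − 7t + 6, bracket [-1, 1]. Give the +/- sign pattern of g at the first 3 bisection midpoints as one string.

++-

m = 0, g(m) = 6 (+); new bracket [0, 1]
m = 0.5, g(m) = 1.75 (+); new bracket [0.5, 1]
m = 0.75, g(m) = -0.9375 (−); new bracket [0.5, 0.75]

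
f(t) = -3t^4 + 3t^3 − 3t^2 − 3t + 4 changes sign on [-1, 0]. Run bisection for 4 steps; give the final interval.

m = -0.5, f(m) = 4.1875 (+); new bracket [-1, -0.5]
m = -0.75, f(m) = 2.347656 (+); new bracket [-1, -0.75]
m = -0.875, f(m) = 0.559814 (+); new bracket [-1, -0.875]
m = -0.9375, f(m) = -0.6136 (−); new bracket [-0.9375, -0.875]

[-0.9375, -0.875]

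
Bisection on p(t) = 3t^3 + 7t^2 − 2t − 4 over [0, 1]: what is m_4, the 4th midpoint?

midpoint 0.5: p = -2.875 < 0 → [0.5, 1]
midpoint 0.75: p = -0.296875 < 0 → [0.75, 1]
midpoint 0.875: p = 1.619141 > 0 → [0.75, 0.875]
midpoint 0.8125: p = 0.6052 > 0 → [0.75, 0.8125]

0.8125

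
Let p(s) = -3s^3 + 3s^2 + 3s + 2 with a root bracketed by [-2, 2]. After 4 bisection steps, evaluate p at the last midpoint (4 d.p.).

0.3594

s = 0 gives p = 2, positive; keep [0, 2]
s = 1 gives p = 5, positive; keep [1, 2]
s = 1.5 gives p = 3.125, positive; keep [1.5, 2]
s = 1.75 gives p = 0.3594, positive; keep [1.75, 2]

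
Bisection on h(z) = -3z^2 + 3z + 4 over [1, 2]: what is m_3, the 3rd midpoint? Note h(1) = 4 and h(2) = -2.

h(1.5) = 1.75 > 0, so the root lies in [1.5, 2]
h(1.75) = 0.0625 > 0, so the root lies in [1.75, 2]
h(1.875) = -0.921875 < 0, so the root lies in [1.75, 1.875]

1.875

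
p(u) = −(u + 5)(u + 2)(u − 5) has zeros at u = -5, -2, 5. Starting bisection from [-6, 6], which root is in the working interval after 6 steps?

5

u = 0 gives p = 50, positive; keep [0, 6]
u = 3 gives p = 80, positive; keep [3, 6]
u = 4.5 gives p = 30.875, positive; keep [4.5, 6]
u = 5.25 gives p = -18.5781, negative; keep [4.5, 5.25]
u = 4.875 gives p = 8.4863, positive; keep [4.875, 5.25]
u = 5.0625 gives p = -4.4417, negative; keep [4.875, 5.0625]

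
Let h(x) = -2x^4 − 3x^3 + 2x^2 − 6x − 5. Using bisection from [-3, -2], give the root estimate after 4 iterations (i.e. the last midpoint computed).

midpoint -2.5: h = -8.75 < 0 → [-2.5, -2]
midpoint -2.25: h = 1.539062 > 0 → [-2.5, -2.25]
midpoint -2.375: h = -2.912598 < 0 → [-2.375, -2.25]
midpoint -2.3125: h = -0.5252 < 0 → [-2.3125, -2.25]

-2.3125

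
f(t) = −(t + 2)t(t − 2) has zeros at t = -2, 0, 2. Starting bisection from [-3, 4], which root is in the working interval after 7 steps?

2

f(0.5) = 1.875 > 0, so the root lies in [0.5, 4]
f(2.25) = -2.390625 < 0, so the root lies in [0.5, 2.25]
f(1.375) = 2.900391 > 0, so the root lies in [1.375, 2.25]
f(1.8125) = 1.2957 > 0, so the root lies in [1.8125, 2.25]
f(2.03125) = -0.2559 < 0, so the root lies in [1.8125, 2.03125]
f(1.921875) = 0.5889 > 0, so the root lies in [1.921875, 2.03125]
f(1.9765625) = 0.1842 > 0, so the root lies in [1.9765625, 2.03125]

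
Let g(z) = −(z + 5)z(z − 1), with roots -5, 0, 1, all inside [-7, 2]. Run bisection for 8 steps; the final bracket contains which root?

-5

m = -2.5, g(m) = -21.875 (−); new bracket [-7, -2.5]
m = -4.75, g(m) = -6.828125 (−); new bracket [-7, -4.75]
m = -5.875, g(m) = 35.341797 (+); new bracket [-5.875, -4.75]
m = -5.3125, g(m) = 10.4797 (+); new bracket [-5.3125, -4.75]
m = -5.03125, g(m) = 0.9483 (+); new bracket [-5.03125, -4.75]
m = -4.890625, g(m) = -3.151 (−); new bracket [-5.03125, -4.890625]
m = -4.9609375, g(m) = -1.1551 (−); new bracket [-5.03125, -4.9609375]
m = -4.99609375, g(m) = -0.117 (−); new bracket [-5.03125, -4.99609375]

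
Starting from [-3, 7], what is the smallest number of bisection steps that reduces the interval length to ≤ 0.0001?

17

Width after n steps is 10/2^n. Need 2^n ≥ 10/0.0001 = 100000.
2^16 = 65536 < 100000 ≤ 2^17 = 131072, so n = 17.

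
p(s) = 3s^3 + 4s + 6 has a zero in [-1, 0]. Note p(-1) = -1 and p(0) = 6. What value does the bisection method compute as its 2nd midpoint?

s = -0.5 gives p = 3.625, positive; keep [-1, -0.5]
s = -0.75 gives p = 1.734375, positive; keep [-1, -0.75]

-0.75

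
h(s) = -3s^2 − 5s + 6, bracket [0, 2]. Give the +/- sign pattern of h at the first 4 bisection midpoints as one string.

midpoint 1: h = -2 < 0 → [0, 1]
midpoint 0.5: h = 2.75 > 0 → [0.5, 1]
midpoint 0.75: h = 0.5625 > 0 → [0.75, 1]
midpoint 0.875: h = -0.6719 < 0 → [0.75, 0.875]

-++-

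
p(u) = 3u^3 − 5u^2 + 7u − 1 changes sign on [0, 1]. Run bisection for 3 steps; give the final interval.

[0.125, 0.25]

midpoint 0.5: p = 1.625 > 0 → [0, 0.5]
midpoint 0.25: p = 0.484375 > 0 → [0, 0.25]
midpoint 0.125: p = -0.197266 < 0 → [0.125, 0.25]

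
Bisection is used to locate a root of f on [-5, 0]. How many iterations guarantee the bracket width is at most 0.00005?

Width after n steps is 5/2^n. Need 2^n ≥ 5/0.00005 = 100000.
2^16 = 65536 < 100000 ≤ 2^17 = 131072, so n = 17.

17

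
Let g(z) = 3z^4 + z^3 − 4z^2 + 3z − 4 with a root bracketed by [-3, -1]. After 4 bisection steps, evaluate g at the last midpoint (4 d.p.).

g(-2) = 14 > 0, so the root lies in [-2, -1]
g(-1.5) = -5.6875 < 0, so the root lies in [-2, -1.5]
g(-1.75) = 1.277344 > 0, so the root lies in [-1.75, -1.5]
g(-1.625) = -2.8098 < 0, so the root lies in [-1.75, -1.625]

-2.8098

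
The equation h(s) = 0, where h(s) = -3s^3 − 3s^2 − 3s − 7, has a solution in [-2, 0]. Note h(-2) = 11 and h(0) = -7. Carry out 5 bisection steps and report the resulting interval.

h(-1) = -4 < 0, so the root lies in [-2, -1]
h(-1.5) = 0.875 > 0, so the root lies in [-1.5, -1]
h(-1.25) = -2.078125 < 0, so the root lies in [-1.5, -1.25]
h(-1.375) = -0.748 < 0, so the root lies in [-1.5, -1.375]
h(-1.4375) = 0.0247 > 0, so the root lies in [-1.4375, -1.375]

[-1.4375, -1.375]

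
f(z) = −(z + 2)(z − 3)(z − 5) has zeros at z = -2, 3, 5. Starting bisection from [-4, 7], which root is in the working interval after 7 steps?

-2

f(1.5) = -18.375 < 0, so the root lies in [-4, 1.5]
f(-1.25) = -19.921875 < 0, so the root lies in [-4, -1.25]
f(-2.625) = 26.806641 > 0, so the root lies in [-2.625, -1.25]
f(-1.9375) = -2.1409 < 0, so the root lies in [-2.625, -1.9375]
f(-2.28125) = 10.8152 > 0, so the root lies in [-2.28125, -1.9375]
f(-2.109375) = 3.973 > 0, so the root lies in [-2.109375, -1.9375]
f(-2.0234375) = 0.8269 > 0, so the root lies in [-2.0234375, -1.9375]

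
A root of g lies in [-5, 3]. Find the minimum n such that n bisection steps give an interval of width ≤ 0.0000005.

Width after n steps is 8/2^n. Need 2^n ≥ 8/0.0000005 = 16000000.
2^23 = 8388608 < 16000000 ≤ 2^24 = 16777216, so n = 24.

24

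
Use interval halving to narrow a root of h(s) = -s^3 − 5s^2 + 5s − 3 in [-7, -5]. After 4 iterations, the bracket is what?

s = -6 gives h = 3, positive; keep [-6, -5]
s = -5.5 gives h = -15.375, negative; keep [-6, -5.5]
s = -5.75 gives h = -6.953125, negative; keep [-6, -5.75]
s = -5.875 gives h = -2.1738, negative; keep [-6, -5.875]

[-6, -5.875]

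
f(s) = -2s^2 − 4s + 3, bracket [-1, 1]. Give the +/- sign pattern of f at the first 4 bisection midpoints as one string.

m = 0, f(m) = 3 (+); new bracket [0, 1]
m = 0.5, f(m) = 0.5 (+); new bracket [0.5, 1]
m = 0.75, f(m) = -1.125 (−); new bracket [0.5, 0.75]
m = 0.625, f(m) = -0.2812 (−); new bracket [0.5, 0.625]

++--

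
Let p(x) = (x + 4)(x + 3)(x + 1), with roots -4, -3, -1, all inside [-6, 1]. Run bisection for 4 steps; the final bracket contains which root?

-1

p(-2.5) = -1.125 < 0, so the root lies in [-2.5, 1]
p(-0.75) = 1.828125 > 0, so the root lies in [-2.5, -0.75]
p(-1.625) = -2.041016 < 0, so the root lies in [-1.625, -0.75]
p(-1.1875) = -0.9558 < 0, so the root lies in [-1.1875, -0.75]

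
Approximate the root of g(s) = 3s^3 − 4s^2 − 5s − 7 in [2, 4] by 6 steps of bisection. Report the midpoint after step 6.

2.40625

s = 3 gives g = 23, positive; keep [2, 3]
s = 2.5 gives g = 2.375, positive; keep [2, 2.5]
s = 2.25 gives g = -4.328125, negative; keep [2.25, 2.5]
s = 2.375 gives g = -1.248, negative; keep [2.375, 2.5]
s = 2.4375 gives g = 0.4934, positive; keep [2.375, 2.4375]
s = 2.40625 gives g = -0.3946, negative; keep [2.40625, 2.4375]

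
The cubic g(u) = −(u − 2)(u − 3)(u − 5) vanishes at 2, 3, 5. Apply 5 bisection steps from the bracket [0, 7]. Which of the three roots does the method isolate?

g(3.5) = 1.125 > 0, so the root lies in [3.5, 7]
g(5.25) = -1.828125 < 0, so the root lies in [3.5, 5.25]
g(4.375) = 2.041016 > 0, so the root lies in [4.375, 5.25]
g(4.8125) = 0.9558 > 0, so the root lies in [4.8125, 5.25]
g(5.03125) = -0.1924 < 0, so the root lies in [4.8125, 5.03125]

5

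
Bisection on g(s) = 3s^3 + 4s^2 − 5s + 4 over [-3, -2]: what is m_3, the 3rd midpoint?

s = -2.5 gives g = -5.375, negative; keep [-2.5, -2]
s = -2.25 gives g = 1.328125, positive; keep [-2.5, -2.25]
s = -2.375 gives g = -1.751953, negative; keep [-2.375, -2.25]

-2.375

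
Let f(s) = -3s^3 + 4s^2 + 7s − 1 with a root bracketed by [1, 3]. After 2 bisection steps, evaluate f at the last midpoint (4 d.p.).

midpoint 2: f = 5 > 0 → [2, 3]
midpoint 2.5: f = -5.375 < 0 → [2, 2.5]

-5.3750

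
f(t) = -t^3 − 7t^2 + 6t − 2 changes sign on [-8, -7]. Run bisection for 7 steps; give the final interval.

f(-7.5) = -18.875 < 0, so the root lies in [-8, -7.5]
f(-7.75) = -3.453125 < 0, so the root lies in [-8, -7.75]
f(-7.875) = 5.013672 > 0, so the root lies in [-7.875, -7.75]
f(-7.8125) = 0.7161 > 0, so the root lies in [-7.8125, -7.75]
f(-7.78125) = -1.3845 < 0, so the root lies in [-7.8125, -7.78125]
f(-7.796875) = -0.3382 < 0, so the root lies in [-7.8125, -7.796875]
f(-7.8046875) = 0.1879 > 0, so the root lies in [-7.8046875, -7.796875]

[-7.8046875, -7.796875]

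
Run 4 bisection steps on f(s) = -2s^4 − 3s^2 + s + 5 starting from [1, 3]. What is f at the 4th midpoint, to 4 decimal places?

f(2) = -37 < 0, so the root lies in [1, 2]
f(1.5) = -10.375 < 0, so the root lies in [1, 1.5]
f(1.25) = -3.320312 < 0, so the root lies in [1, 1.25]
f(1.125) = -0.8755 < 0, so the root lies in [1, 1.125]

-0.8755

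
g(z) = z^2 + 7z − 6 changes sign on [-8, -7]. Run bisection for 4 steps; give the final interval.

g(-7.5) = -2.25 < 0, so the root lies in [-8, -7.5]
g(-7.75) = -0.1875 < 0, so the root lies in [-8, -7.75]
g(-7.875) = 0.890625 > 0, so the root lies in [-7.875, -7.75]
g(-7.8125) = 0.3477 > 0, so the root lies in [-7.8125, -7.75]

[-7.8125, -7.75]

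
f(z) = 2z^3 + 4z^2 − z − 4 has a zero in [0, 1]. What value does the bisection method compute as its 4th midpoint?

m = 0.5, f(m) = -3.25 (−); new bracket [0.5, 1]
m = 0.75, f(m) = -1.65625 (−); new bracket [0.75, 1]
m = 0.875, f(m) = -0.472656 (−); new bracket [0.875, 1]
m = 0.9375, f(m) = 0.2261 (+); new bracket [0.875, 0.9375]

0.9375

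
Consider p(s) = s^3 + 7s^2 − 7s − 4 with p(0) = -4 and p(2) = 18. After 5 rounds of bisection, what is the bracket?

s = 1 gives p = -3, negative; keep [1, 2]
s = 1.5 gives p = 4.625, positive; keep [1, 1.5]
s = 1.25 gives p = 0.140625, positive; keep [1, 1.25]
s = 1.125 gives p = -1.5918, negative; keep [1.125, 1.25]
s = 1.1875 gives p = -0.7668, negative; keep [1.1875, 1.25]

[1.1875, 1.25]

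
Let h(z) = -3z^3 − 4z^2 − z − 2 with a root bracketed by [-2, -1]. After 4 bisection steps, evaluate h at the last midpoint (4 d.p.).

midpoint -1.5: h = 0.625 > 0 → [-1.5, -1]
midpoint -1.25: h = -1.140625 < 0 → [-1.5, -1.25]
midpoint -1.375: h = -0.388672 < 0 → [-1.5, -1.375]
midpoint -1.4375: h = 0.0833 > 0 → [-1.4375, -1.375]

0.0833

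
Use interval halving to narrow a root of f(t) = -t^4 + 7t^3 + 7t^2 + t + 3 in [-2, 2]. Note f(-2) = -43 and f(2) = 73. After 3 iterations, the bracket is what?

[-1.5, -1]

t = 0 gives f = 3, positive; keep [-2, 0]
t = -1 gives f = 1, positive; keep [-2, -1]
t = -1.5 gives f = -11.4375, negative; keep [-1.5, -1]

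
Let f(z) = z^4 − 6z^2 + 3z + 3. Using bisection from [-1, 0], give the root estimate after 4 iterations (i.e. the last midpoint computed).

-0.5625

midpoint -0.5: f = 0.0625 > 0 → [-1, -0.5]
midpoint -0.75: f = -2.308594 < 0 → [-0.75, -0.5]
midpoint -0.625: f = -1.066162 < 0 → [-0.625, -0.5]
midpoint -0.5625: f = -0.4858 < 0 → [-0.5625, -0.5]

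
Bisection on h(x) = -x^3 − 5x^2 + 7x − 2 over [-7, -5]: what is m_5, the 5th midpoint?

-6.1875

x = -6 gives h = -8, negative; keep [-7, -6]
x = -6.5 gives h = 15.875, positive; keep [-6.5, -6]
x = -6.25 gives h = 3.078125, positive; keep [-6.25, -6]
x = -6.125 gives h = -2.6699, negative; keep [-6.25, -6.125]
x = -6.1875 gives h = 0.1511, positive; keep [-6.1875, -6.125]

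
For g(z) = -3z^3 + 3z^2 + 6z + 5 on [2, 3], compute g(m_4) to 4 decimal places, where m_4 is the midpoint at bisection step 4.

1.0779

g(2.5) = -8.125 < 0, so the root lies in [2, 2.5]
g(2.25) = -0.484375 < 0, so the root lies in [2, 2.25]
g(2.125) = 2.509766 > 0, so the root lies in [2.125, 2.25]
g(2.1875) = 1.0779 > 0, so the root lies in [2.1875, 2.25]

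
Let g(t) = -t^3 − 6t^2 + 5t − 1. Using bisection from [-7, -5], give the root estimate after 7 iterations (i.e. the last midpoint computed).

-6.765625

t = -6 gives g = -31, negative; keep [-7, -6]
t = -6.5 gives g = -12.375, negative; keep [-7, -6.5]
t = -6.75 gives g = -0.578125, negative; keep [-7, -6.75]
t = -6.875 gives g = 5.9824, positive; keep [-6.875, -6.75]
t = -6.8125 gives g = 2.6458, positive; keep [-6.8125, -6.75]
t = -6.78125 gives g = 1.0198, positive; keep [-6.78125, -6.75]
t = -6.765625 gives g = 0.2174, positive; keep [-6.765625, -6.75]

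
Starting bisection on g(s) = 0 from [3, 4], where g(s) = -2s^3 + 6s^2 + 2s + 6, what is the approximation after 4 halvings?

3.5625

midpoint 3.5: g = 0.75 > 0 → [3.5, 4]
midpoint 3.75: g = -7.59375 < 0 → [3.5, 3.75]
midpoint 3.625: g = -3.175781 < 0 → [3.5, 3.625]
midpoint 3.5625: g = -1.1528 < 0 → [3.5, 3.5625]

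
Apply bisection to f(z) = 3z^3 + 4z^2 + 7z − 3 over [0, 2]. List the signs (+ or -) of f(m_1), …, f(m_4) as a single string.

midpoint 1: f = 11 > 0 → [0, 1]
midpoint 0.5: f = 1.875 > 0 → [0, 0.5]
midpoint 0.25: f = -0.953125 < 0 → [0.25, 0.5]
midpoint 0.375: f = 0.3457 > 0 → [0.25, 0.375]

++-+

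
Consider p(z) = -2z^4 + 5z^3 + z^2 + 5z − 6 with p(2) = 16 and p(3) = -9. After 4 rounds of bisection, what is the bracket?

midpoint 2.5: p = 12.75 > 0 → [2.5, 3]
midpoint 2.75: p = 4.914062 > 0 → [2.75, 3]
midpoint 2.875: p = -1.182129 < 0 → [2.75, 2.875]
midpoint 2.8125: p = 2.0681 > 0 → [2.8125, 2.875]

[2.8125, 2.875]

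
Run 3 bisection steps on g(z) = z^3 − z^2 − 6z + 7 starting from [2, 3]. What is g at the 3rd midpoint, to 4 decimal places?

m = 2.5, g(m) = 1.375 (+); new bracket [2, 2.5]
m = 2.25, g(m) = -0.171875 (−); new bracket [2.25, 2.5]
m = 2.375, g(m) = 0.505859 (+); new bracket [2.25, 2.375]

0.5059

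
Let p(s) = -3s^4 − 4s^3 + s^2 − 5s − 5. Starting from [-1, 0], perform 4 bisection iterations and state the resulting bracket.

[-0.75, -0.6875]

s = -0.5 gives p = -1.9375, negative; keep [-1, -0.5]
s = -0.75 gives p = 0.050781, positive; keep [-0.75, -0.5]
s = -0.625 gives p = -0.965576, negative; keep [-0.75, -0.625]
s = -0.6875 gives p = -0.4603, negative; keep [-0.75, -0.6875]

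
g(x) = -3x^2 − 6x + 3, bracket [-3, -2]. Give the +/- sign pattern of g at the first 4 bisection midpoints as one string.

g(-2.5) = -0.75 < 0, so the root lies in [-2.5, -2]
g(-2.25) = 1.3125 > 0, so the root lies in [-2.5, -2.25]
g(-2.375) = 0.328125 > 0, so the root lies in [-2.5, -2.375]
g(-2.4375) = -0.1992 < 0, so the root lies in [-2.4375, -2.375]

-++-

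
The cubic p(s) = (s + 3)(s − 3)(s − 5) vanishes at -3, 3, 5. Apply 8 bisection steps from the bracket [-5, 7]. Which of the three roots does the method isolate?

m = 1, p(m) = 32 (+); new bracket [-5, 1]
m = -2, p(m) = 35 (+); new bracket [-5, -2]
m = -3.5, p(m) = -27.625 (−); new bracket [-3.5, -2]
m = -2.75, p(m) = 11.1406 (+); new bracket [-3.5, -2.75]
m = -3.125, p(m) = -6.2207 (−); new bracket [-3.125, -2.75]
m = -2.9375, p(m) = 2.9456 (+); new bracket [-3.125, -2.9375]
m = -3.03125, p(m) = -1.5137 (−); new bracket [-3.03125, -2.9375]
m = -2.984375, p(m) = 0.7466 (+); new bracket [-3.03125, -2.984375]

-3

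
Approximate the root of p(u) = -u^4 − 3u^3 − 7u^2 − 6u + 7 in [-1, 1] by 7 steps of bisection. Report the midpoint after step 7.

0.609375

u = 0 gives p = 7, positive; keep [0, 1]
u = 0.5 gives p = 1.8125, positive; keep [0.5, 1]
u = 0.75 gives p = -3.019531, negative; keep [0.5, 0.75]
u = 0.625 gives p = -0.3694, negative; keep [0.5, 0.625]
u = 0.5625 gives p = 0.7761, positive; keep [0.5625, 0.625]
u = 0.59375 gives p = 0.2175, positive; keep [0.59375, 0.625]
u = 0.609375 gives p = -0.0724, negative; keep [0.59375, 0.609375]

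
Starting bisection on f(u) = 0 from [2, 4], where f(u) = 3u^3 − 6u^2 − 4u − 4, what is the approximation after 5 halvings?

f(3) = 11 > 0, so the root lies in [2, 3]
f(2.5) = -4.625 < 0, so the root lies in [2.5, 3]
f(2.75) = 2.015625 > 0, so the root lies in [2.5, 2.75]
f(2.625) = -1.5801 < 0, so the root lies in [2.625, 2.75]
f(2.6875) = 0.1467 > 0, so the root lies in [2.625, 2.6875]

2.6875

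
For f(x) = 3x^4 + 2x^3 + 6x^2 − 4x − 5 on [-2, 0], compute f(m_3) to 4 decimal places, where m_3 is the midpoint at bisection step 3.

1.4805

f(-1) = 6 > 0, so the root lies in [-1, 0]
f(-0.5) = -1.5625 < 0, so the root lies in [-1, -0.5]
f(-0.75) = 1.480469 > 0, so the root lies in [-0.75, -0.5]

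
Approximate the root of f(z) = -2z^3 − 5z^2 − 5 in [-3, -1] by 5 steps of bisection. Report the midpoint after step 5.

midpoint -2: f = -9 < 0 → [-3, -2]
midpoint -2.5: f = -5 < 0 → [-3, -2.5]
midpoint -2.75: f = -1.21875 < 0 → [-3, -2.75]
midpoint -2.875: f = 1.1992 > 0 → [-2.875, -2.75]
midpoint -2.8125: f = -0.0562 < 0 → [-2.875, -2.8125]

-2.8125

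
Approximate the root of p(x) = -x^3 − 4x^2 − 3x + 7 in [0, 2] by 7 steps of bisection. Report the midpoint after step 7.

m = 1, p(m) = -1 (−); new bracket [0, 1]
m = 0.5, p(m) = 4.375 (+); new bracket [0.5, 1]
m = 0.75, p(m) = 2.078125 (+); new bracket [0.75, 1]
m = 0.875, p(m) = 0.6426 (+); new bracket [0.875, 1]
m = 0.9375, p(m) = -0.1521 (−); new bracket [0.875, 0.9375]
m = 0.90625, p(m) = 0.2518 (+); new bracket [0.90625, 0.9375]
m = 0.921875, p(m) = 0.0515 (+); new bracket [0.921875, 0.9375]

0.921875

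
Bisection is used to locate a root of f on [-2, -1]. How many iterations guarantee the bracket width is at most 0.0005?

11

Width after n steps is 1/2^n. Need 2^n ≥ 1/0.0005 = 2000.
2^10 = 1024 < 2000 ≤ 2^11 = 2048, so n = 11.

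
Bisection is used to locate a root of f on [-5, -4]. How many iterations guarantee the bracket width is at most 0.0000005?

21

Width after n steps is 1/2^n. Need 2^n ≥ 1/0.0000005 = 2000000.
2^20 = 1048576 < 2000000 ≤ 2^21 = 2097152, so n = 21.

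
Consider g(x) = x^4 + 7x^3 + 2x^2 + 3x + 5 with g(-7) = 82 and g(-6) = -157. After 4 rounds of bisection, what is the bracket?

g(-6.5) = -67.3125 < 0, so the root lies in [-7, -6.5]
g(-6.75) = -1.011719 < 0, so the root lies in [-7, -6.75]
g(-6.875) = 38.287354 > 0, so the root lies in [-6.875, -6.75]
g(-6.8125) = 18.1011 > 0, so the root lies in [-6.8125, -6.75]

[-6.8125, -6.75]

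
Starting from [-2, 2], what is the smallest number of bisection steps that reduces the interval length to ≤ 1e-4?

Width after n steps is 4/2^n. Need 2^n ≥ 4/1e-4 = 40000.
2^15 = 32768 < 40000 ≤ 2^16 = 65536, so n = 16.

16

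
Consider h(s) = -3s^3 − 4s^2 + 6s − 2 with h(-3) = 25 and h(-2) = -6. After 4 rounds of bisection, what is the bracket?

[-2.375, -2.3125]

midpoint -2.5: h = 4.875 > 0 → [-2.5, -2]
midpoint -2.25: h = -1.578125 < 0 → [-2.5, -2.25]
midpoint -2.375: h = 1.376953 > 0 → [-2.375, -2.25]
midpoint -2.3125: h = -0.1663 < 0 → [-2.375, -2.3125]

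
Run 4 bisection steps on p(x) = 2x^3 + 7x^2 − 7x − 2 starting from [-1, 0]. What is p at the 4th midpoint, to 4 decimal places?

-0.4546

m = -0.5, p(m) = 3 (+); new bracket [-0.5, 0]
m = -0.25, p(m) = 0.15625 (+); new bracket [-0.25, 0]
m = -0.125, p(m) = -1.019531 (−); new bracket [-0.25, -0.125]
m = -0.1875, p(m) = -0.4546 (−); new bracket [-0.25, -0.1875]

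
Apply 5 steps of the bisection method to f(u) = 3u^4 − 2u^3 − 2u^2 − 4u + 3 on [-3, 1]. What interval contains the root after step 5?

m = -1, f(m) = 10 (+); new bracket [-1, 1]
m = 0, f(m) = 3 (+); new bracket [0, 1]
m = 0.5, f(m) = 0.4375 (+); new bracket [0.5, 1]
m = 0.75, f(m) = -1.0195 (−); new bracket [0.5, 0.75]
m = 0.625, f(m) = -0.3118 (−); new bracket [0.5, 0.625]

[0.5, 0.625]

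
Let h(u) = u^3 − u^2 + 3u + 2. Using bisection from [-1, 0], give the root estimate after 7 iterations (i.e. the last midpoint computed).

-0.5234375

midpoint -0.5: h = 0.125 > 0 → [-1, -0.5]
midpoint -0.75: h = -1.234375 < 0 → [-0.75, -0.5]
midpoint -0.625: h = -0.509766 < 0 → [-0.625, -0.5]
midpoint -0.5625: h = -0.1819 < 0 → [-0.5625, -0.5]
midpoint -0.53125: h = -0.0259 < 0 → [-0.53125, -0.5]
midpoint -0.515625: h = 0.0502 > 0 → [-0.53125, -0.515625]
midpoint -0.5234375: h = 0.0123 > 0 → [-0.53125, -0.5234375]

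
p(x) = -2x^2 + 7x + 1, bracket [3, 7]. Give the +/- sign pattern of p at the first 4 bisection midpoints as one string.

p(5) = -14 < 0, so the root lies in [3, 5]
p(4) = -3 < 0, so the root lies in [3, 4]
p(3.5) = 1 > 0, so the root lies in [3.5, 4]
p(3.75) = -0.875 < 0, so the root lies in [3.5, 3.75]

--+-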